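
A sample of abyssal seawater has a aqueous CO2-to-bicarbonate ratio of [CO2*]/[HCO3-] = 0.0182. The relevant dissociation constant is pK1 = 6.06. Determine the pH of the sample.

pH = 7.80

From K1 = [H⁺][HCO3-]/[CO2*]:  pH = pK1 − log₁₀([CO2*]/[HCO3-])
log₁₀(0.0182) = -1.740
pH = 6.06 − (-1.740) = 7.80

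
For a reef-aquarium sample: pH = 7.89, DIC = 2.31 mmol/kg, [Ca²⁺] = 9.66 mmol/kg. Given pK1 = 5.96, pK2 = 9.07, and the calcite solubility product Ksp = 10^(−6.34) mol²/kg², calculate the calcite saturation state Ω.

α₂ = 1 / (1 + [H⁺]/K2 + [H⁺]²/(K1K2)) = 1 / (1 + 10^+1.18 + 10^-0.75)
   = 1 / (1 + 15.136 + 0.17783) = 1/16.313 = 0.06130
[CO3²⁻] = α₂ × DIC = 0.06130 × 2.31 = 0.1416 mmol/kg
Ksp = 10^(−6.34) = 4.571×10^-7
Ω = [Ca²⁺][CO3²⁻]/Ksp = (9.66×10^-3)(1.416×10^-4) / 4.571×10^-7 = 2.99

Ω = 2.99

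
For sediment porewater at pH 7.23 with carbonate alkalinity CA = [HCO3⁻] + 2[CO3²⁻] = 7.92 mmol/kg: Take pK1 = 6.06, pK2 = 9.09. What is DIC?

CA = [HCO3⁻] + 2[CO3²⁻] = (α₁ + 2α₂)·DIC
At pH 7.23: [H⁺]/K1 = 10^-1.17 = 0.067608, K2/[H⁺] = 10^-1.86 = 0.013804
α₁ = 1/(1 + 0.067608 + 0.013804) = 1/1.0814 = 0.9247; α₂ = α₁·K2/[H⁺] = 0.01276
α₁ + 2α₂ = 0.9502
DIC = CA / (α₁ + 2α₂) = 7.92 / 0.9502 = 8.33 mmol/kg

DIC = 8.33 mmol/kg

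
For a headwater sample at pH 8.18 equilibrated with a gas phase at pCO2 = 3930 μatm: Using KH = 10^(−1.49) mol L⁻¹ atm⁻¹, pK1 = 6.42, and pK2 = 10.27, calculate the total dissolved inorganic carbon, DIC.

DIC = 7.50 mmol/L

[CO2*] = KH · pCO2 = 10^(−1.49) × 3930×10^-6 = 1.272×10^-4 mol/L
α₀ = 1/(1 + K1/[H⁺] + K1K2/[H⁺]²) = 1/(1 + 10^+1.76 + 10^-0.33) = 0.01695
DIC = [CO2*]/α₀ = 1.272×10^-4 / 0.01695 = 7.50 mmol/L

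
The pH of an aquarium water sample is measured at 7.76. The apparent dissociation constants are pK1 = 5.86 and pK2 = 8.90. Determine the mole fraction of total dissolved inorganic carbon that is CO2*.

α₀ = 0.0116

α₀ = 1 / (1 + K1/[H⁺] + K1K2/[H⁺]²) = 1 / (1 + 10^+1.90 + 10^+0.76)
   = 1 / (1 + 79.433 + 5.7544) = 1/86.187 = 0.01160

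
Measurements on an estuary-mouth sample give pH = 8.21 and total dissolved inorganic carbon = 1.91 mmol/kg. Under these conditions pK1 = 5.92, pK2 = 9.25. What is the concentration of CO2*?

[CO2*] = 8.93 μmol/kg

α₀ = 1 / (1 + K1/[H⁺] + K1K2/[H⁺]²) = 1 / (1 + 10^+2.29 + 10^+1.25)
   = 1 / (1 + 194.98 + 17.783) = 1/213.77 = 0.004678
[CO2*] = α₀ × DIC = 0.004678 × 1.91 = 0.00893 mmol/kg = 8.93 μmol/kg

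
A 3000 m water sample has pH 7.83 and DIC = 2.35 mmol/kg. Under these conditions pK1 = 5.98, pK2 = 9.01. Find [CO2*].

[CO2*] = 0.0307 mmol/kg

α₀ = 1 / (1 + K1/[H⁺] + K1K2/[H⁺]²) = 1 / (1 + 10^+1.85 + 10^+0.67)
   = 1 / (1 + 70.795 + 4.6774) = 1/76.472 = 0.01308
[CO2*] = α₀ × DIC = 0.01308 × 2.35 = 0.0307 mmol/kg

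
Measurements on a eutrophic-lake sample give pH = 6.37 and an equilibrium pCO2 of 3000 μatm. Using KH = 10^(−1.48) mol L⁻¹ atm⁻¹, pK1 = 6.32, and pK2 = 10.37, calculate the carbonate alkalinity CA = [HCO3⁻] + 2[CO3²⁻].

[CO2*] = KH · pCO2 = 10^(−1.48) × 3000×10^-6 = 9.934×10^-5 mol/L
α₀ = 1/(1 + K1/[H⁺] + K1K2/[H⁺]²) = 1/(1 + 10^+0.05 + 10^-3.95) = 0.4712
DIC = [CO2*]/α₀ = 9.934×10^-5 / 0.4712 = 0.2108 mmol/L
CA = (α₁ + 2α₂)·DIC = (0.5287 + 2×5.287×10^-5) × 0.2108 = 0.111 mmol/L

CA = 0.111 mmol/L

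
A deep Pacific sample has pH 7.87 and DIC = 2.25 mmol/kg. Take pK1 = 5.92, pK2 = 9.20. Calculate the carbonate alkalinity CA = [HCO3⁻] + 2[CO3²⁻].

CA = 2.33 mmol/kg

CA = [HCO3⁻] + 2[CO3²⁻] = (α₁ + 2α₂)·DIC
At pH 7.87: [H⁺]/K1 = 10^-1.95 = 0.011220, K2/[H⁺] = 10^-1.33 = 0.046774
α₁ = 1/(1 + 0.011220 + 0.046774) = 1/1.0580 = 0.9452; α₂ = α₁·K2/[H⁺] = 0.04421
α₁ + 2α₂ = 1.0336
CA = 1.0336 × 2.25 = 2.33 mmol/kg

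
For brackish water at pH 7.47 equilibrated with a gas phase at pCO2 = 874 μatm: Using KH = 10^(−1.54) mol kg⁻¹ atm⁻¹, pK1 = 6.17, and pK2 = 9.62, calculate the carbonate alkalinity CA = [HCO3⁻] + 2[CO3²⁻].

[CO2*] = KH · pCO2 = 10^(−1.54) × 874×10^-6 = 2.521×10^-5 mol/kg
α₀ = 1/(1 + K1/[H⁺] + K1K2/[H⁺]²) = 1/(1 + 10^+1.30 + 10^-0.85) = 0.04741
DIC = [CO2*]/α₀ = 2.521×10^-5 / 0.04741 = 0.5317 mmol/kg
CA = (α₁ + 2α₂)·DIC = (0.9459 + 2×0.006696) × 0.5317 = 0.510 mmol/kg

CA = 0.510 mmol/kg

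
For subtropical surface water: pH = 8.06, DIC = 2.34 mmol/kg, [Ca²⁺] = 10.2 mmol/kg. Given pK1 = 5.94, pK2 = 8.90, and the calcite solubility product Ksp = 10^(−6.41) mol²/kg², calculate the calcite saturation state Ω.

α₂ = 1 / (1 + [H⁺]/K2 + [H⁺]²/(K1K2)) = 1 / (1 + 10^+0.84 + 10^-1.28)
   = 1 / (1 + 6.9183 + 0.052481) = 1/7.9708 = 0.1255
[CO3²⁻] = α₂ × DIC = 0.1255 × 2.34 = 0.2936 mmol/kg
Ksp = 10^(−6.41) = 3.890×10^-7
Ω = [Ca²⁺][CO3²⁻]/Ksp = (10.2×10^-3)(2.936×10^-4) / 3.890×10^-7 = 7.70

Ω = 7.70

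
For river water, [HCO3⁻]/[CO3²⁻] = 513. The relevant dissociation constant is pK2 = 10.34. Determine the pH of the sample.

From K2 = [H⁺][CO3²⁻]/[HCO3⁻]:  pH = pK2 − log₁₀([HCO3⁻]/[CO3²⁻])
log₁₀(513) = +2.710
pH = 10.34 − (+2.710) = 7.63

pH = 7.63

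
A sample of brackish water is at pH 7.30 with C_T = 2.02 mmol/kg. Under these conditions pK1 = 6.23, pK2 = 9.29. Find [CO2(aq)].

[CO2*] = 0.157 mmol/kg

α₀ = 1 / (1 + K1/[H⁺] + K1K2/[H⁺]²) = 1 / (1 + 10^+1.07 + 10^-0.92)
   = 1 / (1 + 11.749 + 0.12023) = 1/12.869 = 0.07770
[CO2*] = α₀ × DIC = 0.07770 × 2.02 = 0.157 mmol/kg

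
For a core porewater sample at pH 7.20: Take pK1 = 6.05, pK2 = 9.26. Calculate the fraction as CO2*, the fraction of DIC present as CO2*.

α₀ = 1 / (1 + K1/[H⁺] + K1K2/[H⁺]²) = 1 / (1 + 10^+1.15 + 10^-0.91)
   = 1 / (1 + 14.125 + 0.12303) = 1/15.248 = 0.06558

α₀ = 0.0656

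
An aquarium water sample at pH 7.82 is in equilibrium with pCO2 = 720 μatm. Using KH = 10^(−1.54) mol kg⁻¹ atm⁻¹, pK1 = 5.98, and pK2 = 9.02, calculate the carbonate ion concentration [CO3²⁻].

[CO3²⁻] = 0.0906 mmol/kg

[CO2*] = KH · pCO2 = 10^(−1.54) × 720×10^-6 = 2.077×10^-5 mol/kg
α₀ = 1/(1 + K1/[H⁺] + K1K2/[H⁺]²) = 1/(1 + 10^+1.84 + 10^+0.64) = 0.01341
DIC = [CO2*]/α₀ = 2.077×10^-5 / 0.01341 = 1.548 mmol/kg
[CO3²⁻] = α₂·DIC; α₂ = 0.05855, so [CO3²⁻] = 0.05855 × 1.548 = 0.0906 mmol/kg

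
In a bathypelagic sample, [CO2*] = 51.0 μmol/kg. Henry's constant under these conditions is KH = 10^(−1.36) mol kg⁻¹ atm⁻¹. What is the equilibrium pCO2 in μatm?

pCO2 = 1170 μatm

KH = 10^(−1.36) = 4.365×10^-2 mol kg⁻¹ atm⁻¹
pCO2 = [CO2*]/KH = 51.0×10^-6 / 4.365×10^-2 = 1.17×10^-3 atm = 1170 μatm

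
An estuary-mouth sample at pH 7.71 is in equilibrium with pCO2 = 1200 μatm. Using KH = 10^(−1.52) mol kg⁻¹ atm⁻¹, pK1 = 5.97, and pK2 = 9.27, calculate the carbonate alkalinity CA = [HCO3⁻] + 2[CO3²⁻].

CA = 2.10 mmol/kg

[CO2*] = KH · pCO2 = 10^(−1.52) × 1200×10^-6 = 3.624×10^-5 mol/kg
α₀ = 1/(1 + K1/[H⁺] + K1K2/[H⁺]²) = 1/(1 + 10^+1.74 + 10^+0.18) = 0.01740
DIC = [CO2*]/α₀ = 3.624×10^-5 / 0.01740 = 2.083 mmol/kg
CA = (α₁ + 2α₂)·DIC = (0.9563 + 2×0.02634) × 2.083 = 2.10 mmol/kg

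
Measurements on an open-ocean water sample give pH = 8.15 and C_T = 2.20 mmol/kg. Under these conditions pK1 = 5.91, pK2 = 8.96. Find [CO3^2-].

[CO3²⁻] = 0.294 mmol/kg

α₂ = 1 / (1 + [H⁺]/K2 + [H⁺]²/(K1K2)) = 1 / (1 + 10^+0.81 + 10^-1.43)
   = 1 / (1 + 6.4565 + 0.037154) = 1/7.4937 = 0.1334
[CO3²⁻] = α₂ × DIC = 0.1334 × 2.20 = 0.294 mmol/kg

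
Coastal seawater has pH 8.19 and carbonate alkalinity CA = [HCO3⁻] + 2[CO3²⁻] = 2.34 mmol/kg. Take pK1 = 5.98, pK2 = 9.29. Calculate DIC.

CA = [HCO3⁻] + 2[CO3²⁻] = (α₁ + 2α₂)·DIC
At pH 8.19: [H⁺]/K1 = 10^-2.21 = 0.0061660, K2/[H⁺] = 10^-1.10 = 0.079433
α₁ = 1/(1 + 0.0061660 + 0.079433) = 1/1.0856 = 0.9212; α₂ = α₁·K2/[H⁺] = 0.07317
α₁ + 2α₂ = 1.0675
DIC = CA / (α₁ + 2α₂) = 2.34 / 1.0675 = 2.19 mmol/kg

DIC = 2.19 mmol/kg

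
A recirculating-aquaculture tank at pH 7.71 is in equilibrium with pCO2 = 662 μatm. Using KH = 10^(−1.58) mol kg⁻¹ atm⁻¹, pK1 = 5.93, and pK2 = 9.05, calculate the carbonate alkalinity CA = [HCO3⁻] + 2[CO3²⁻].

CA = 1.15 mmol/kg

[CO2*] = KH · pCO2 = 10^(−1.58) × 662×10^-6 = 1.741×10^-5 mol/kg
α₀ = 1/(1 + K1/[H⁺] + K1K2/[H⁺]²) = 1/(1 + 10^+1.78 + 10^+0.44) = 0.01562
DIC = [CO2*]/α₀ = 1.741×10^-5 / 0.01562 = 1.115 mmol/kg
CA = (α₁ + 2α₂)·DIC = (0.9413 + 2×0.04303) × 1.115 = 1.15 mmol/kg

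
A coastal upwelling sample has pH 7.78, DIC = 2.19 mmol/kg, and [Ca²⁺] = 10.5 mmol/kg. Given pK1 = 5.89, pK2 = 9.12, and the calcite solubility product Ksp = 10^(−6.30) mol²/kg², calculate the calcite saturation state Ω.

Ω = 1.98

α₂ = 1 / (1 + [H⁺]/K2 + [H⁺]²/(K1K2)) = 1 / (1 + 10^+1.34 + 10^-0.55)
   = 1 / (1 + 21.878 + 0.28184) = 1/23.159 = 0.04318
[CO3²⁻] = α₂ × DIC = 0.04318 × 2.19 = 0.09456 mmol/kg
Ksp = 10^(−6.30) = 5.012×10^-7
Ω = [Ca²⁺][CO3²⁻]/Ksp = (10.5×10^-3)(9.456×10^-5) / 5.012×10^-7 = 1.98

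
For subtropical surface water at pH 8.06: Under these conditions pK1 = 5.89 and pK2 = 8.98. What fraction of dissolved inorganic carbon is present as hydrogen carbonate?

α₁ = 0.887

α₁ = 1 / (1 + [H⁺]/K1 + K2/[H⁺]) = 1 / (1 + 10^-2.17 + 10^-0.92)
   = 1 / (1 + 0.0067608 + 0.12023) = 1/1.1270 = 0.8873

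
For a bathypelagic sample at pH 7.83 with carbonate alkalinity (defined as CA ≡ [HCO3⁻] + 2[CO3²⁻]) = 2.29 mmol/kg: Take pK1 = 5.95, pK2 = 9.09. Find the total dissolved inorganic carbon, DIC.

CA = [HCO3⁻] + 2[CO3²⁻] = (α₁ + 2α₂)·DIC
At pH 7.83: [H⁺]/K1 = 10^-1.88 = 0.013183, K2/[H⁺] = 10^-1.26 = 0.054954
α₁ = 1/(1 + 0.013183 + 0.054954) = 1/1.0681 = 0.9362; α₂ = α₁·K2/[H⁺] = 0.05145
α₁ + 2α₂ = 1.0391
DIC = CA / (α₁ + 2α₂) = 2.29 / 1.0391 = 2.20 mmol/kg

DIC = 2.20 mmol/kg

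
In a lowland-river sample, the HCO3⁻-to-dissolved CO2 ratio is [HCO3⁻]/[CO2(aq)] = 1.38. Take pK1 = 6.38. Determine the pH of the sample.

pH = 6.52

From K1 = [H⁺][HCO3⁻]/[CO2(aq)]:  pH = pK1 + log₁₀([HCO3⁻]/[CO2(aq)])
log₁₀(1.38) = +0.140
pH = 6.38 + (+0.140) = 6.52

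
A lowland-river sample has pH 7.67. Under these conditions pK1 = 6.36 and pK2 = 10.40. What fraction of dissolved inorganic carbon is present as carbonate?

α₂ = 0.00177

α₂ = 1 / (1 + [H⁺]/K2 + [H⁺]²/(K1K2)) = 1 / (1 + 10^+2.73 + 10^+1.42)
   = 1 / (1 + 537.03 + 26.303) = 1/564.33 = 0.001772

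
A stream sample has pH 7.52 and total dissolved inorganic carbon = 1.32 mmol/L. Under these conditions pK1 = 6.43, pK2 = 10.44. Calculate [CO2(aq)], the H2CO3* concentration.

α₀ = 1 / (1 + K1/[H⁺] + K1K2/[H⁺]²) = 1 / (1 + 10^+1.09 + 10^-1.83)
   = 1 / (1 + 12.303 + 0.014791) = 1/13.317 = 0.07509
[CO2*] = α₀ × DIC = 0.07509 × 1.32 = 0.0991 mmol/L

[CO2*] = 0.0991 mmol/L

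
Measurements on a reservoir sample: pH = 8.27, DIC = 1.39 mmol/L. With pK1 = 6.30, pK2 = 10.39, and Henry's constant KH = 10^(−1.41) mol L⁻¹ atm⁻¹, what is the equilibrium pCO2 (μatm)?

α₀ = 1 / (1 + K1/[H⁺] + K1K2/[H⁺]²) = 1 / (1 + 10^+1.97 + 10^-0.15)
   = 1 / (1 + 93.325 + 0.70795) = 1/95.033 = 0.01052
[CO2*] = α₀ × DIC = 0.01052 × 1.39 = 0.01463 mmol/L = 14.63 μmol/L
pCO2 = [CO2*]/KH = 1.463×10^-5 / 3.890×10^-2 = 376 μatm

pCO2 = 376 μatm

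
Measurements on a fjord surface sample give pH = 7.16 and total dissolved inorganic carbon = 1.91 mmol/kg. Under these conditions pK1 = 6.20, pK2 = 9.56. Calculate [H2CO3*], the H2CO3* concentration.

α₀ = 1 / (1 + K1/[H⁺] + K1K2/[H⁺]²) = 1 / (1 + 10^+0.96 + 10^-1.44)
   = 1 / (1 + 9.1201 + 0.036308) = 1/10.156 = 0.09846
[CO2*] = α₀ × DIC = 0.09846 × 1.91 = 0.188 mmol/kg

[CO2*] = 0.188 mmol/kg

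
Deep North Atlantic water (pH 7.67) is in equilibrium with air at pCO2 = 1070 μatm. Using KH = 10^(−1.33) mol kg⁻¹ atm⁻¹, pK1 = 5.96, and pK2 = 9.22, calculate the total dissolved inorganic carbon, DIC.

[CO2*] = KH · pCO2 = 10^(−1.33) × 1070×10^-6 = 5.005×10^-5 mol/kg
α₀ = 1/(1 + K1/[H⁺] + K1K2/[H⁺]²) = 1/(1 + 10^+1.71 + 10^+0.16) = 0.01861
DIC = [CO2*]/α₀ = 5.005×10^-5 / 0.01861 = 2.69 mmol/kg

DIC = 2.69 mmol/kg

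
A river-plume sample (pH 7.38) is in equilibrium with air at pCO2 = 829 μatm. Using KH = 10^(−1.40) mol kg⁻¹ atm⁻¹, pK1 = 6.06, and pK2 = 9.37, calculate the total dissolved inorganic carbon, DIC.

[CO2*] = KH · pCO2 = 10^(−1.40) × 829×10^-6 = 3.300×10^-5 mol/kg
α₀ = 1/(1 + K1/[H⁺] + K1K2/[H⁺]²) = 1/(1 + 10^+1.32 + 10^-0.67) = 0.04524
DIC = [CO2*]/α₀ = 3.300×10^-5 / 0.04524 = 0.730 mmol/kg

DIC = 0.730 mmol/kg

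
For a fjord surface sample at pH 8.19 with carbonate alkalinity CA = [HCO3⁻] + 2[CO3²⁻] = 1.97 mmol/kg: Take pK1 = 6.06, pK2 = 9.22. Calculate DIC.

CA = [HCO3⁻] + 2[CO3²⁻] = (α₁ + 2α₂)·DIC
At pH 8.19: [H⁺]/K1 = 10^-2.13 = 0.0074131, K2/[H⁺] = 10^-1.03 = 0.093325
α₁ = 1/(1 + 0.0074131 + 0.093325) = 1/1.1007 = 0.9085; α₂ = α₁·K2/[H⁺] = 0.08478
α₁ + 2α₂ = 1.0780
DIC = CA / (α₁ + 2α₂) = 1.97 / 1.0780 = 1.83 mmol/kg

DIC = 1.83 mmol/kg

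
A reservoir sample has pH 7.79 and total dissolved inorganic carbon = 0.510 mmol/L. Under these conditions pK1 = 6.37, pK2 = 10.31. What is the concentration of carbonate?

[CO3²⁻] = 1.48 μmol/L

α₂ = 1 / (1 + [H⁺]/K2 + [H⁺]²/(K1K2)) = 1 / (1 + 10^+2.52 + 10^+1.10)
   = 1 / (1 + 331.13 + 12.589) = 1/344.72 = 0.002901
[CO3²⁻] = α₂ × DIC = 0.002901 × 0.510 = 0.00148 mmol/L = 1.48 μmol/L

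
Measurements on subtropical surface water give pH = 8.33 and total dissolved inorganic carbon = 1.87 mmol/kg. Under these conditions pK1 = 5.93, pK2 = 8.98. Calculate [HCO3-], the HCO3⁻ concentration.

α₁ = 1 / (1 + [H⁺]/K1 + K2/[H⁺]) = 1 / (1 + 10^-2.40 + 10^-0.65)
   = 1 / (1 + 0.0039811 + 0.22387) = 1/1.2279 = 0.8144
[HCO3⁻] = α₁ × DIC = 0.8144 × 1.87 = 1.52 mmol/kg

[HCO3⁻] = 1.52 mmol/kg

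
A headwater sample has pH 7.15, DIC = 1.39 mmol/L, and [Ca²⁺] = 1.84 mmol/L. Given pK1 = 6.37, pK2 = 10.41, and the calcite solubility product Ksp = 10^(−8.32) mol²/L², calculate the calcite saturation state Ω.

Ω = 0.252

α₂ = 1 / (1 + [H⁺]/K2 + [H⁺]²/(K1K2)) = 1 / (1 + 10^+3.26 + 10^+2.48)
   = 1 / (1 + 1819.7 + 302.00) = 1/2122.7 = 0.0004711
[CO3²⁻] = α₂ × DIC = 0.0004711 × 1.39 = 0.0006548 mmol/L = 0.6548 μmol/L
Ksp = 10^(−8.32) = 4.786×10^-9
Ω = [Ca²⁺][CO3²⁻]/Ksp = (1.84×10^-3)(6.548×10^-7) / 4.786×10^-9 = 0.252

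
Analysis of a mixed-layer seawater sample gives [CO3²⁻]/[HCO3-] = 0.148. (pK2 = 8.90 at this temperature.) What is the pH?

From K2 = [H⁺][CO3²⁻]/[HCO3-]:  pH = pK2 + log₁₀([CO3²⁻]/[HCO3-])
log₁₀(0.148) = -0.830
pH = 8.90 + (-0.830) = 8.07

pH = 8.07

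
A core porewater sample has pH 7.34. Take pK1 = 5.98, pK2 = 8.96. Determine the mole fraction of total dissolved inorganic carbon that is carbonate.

α₂ = 1 / (1 + [H⁺]/K2 + [H⁺]²/(K1K2)) = 1 / (1 + 10^+1.62 + 10^+0.26)
   = 1 / (1 + 41.687 + 1.8197) = 1/44.507 = 0.02247

α₂ = 0.0225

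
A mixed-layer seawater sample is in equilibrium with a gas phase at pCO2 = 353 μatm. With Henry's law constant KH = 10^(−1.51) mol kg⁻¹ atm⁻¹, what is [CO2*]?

KH = 10^(−1.51) = 3.090×10^-2 mol kg⁻¹ atm⁻¹
[CO2*] = KH · pCO2 = 3.090×10^-2 × 353×10^-6 atm = 1.09×10^-5 mol/kg

[CO2*] = 10.9 μmol/kg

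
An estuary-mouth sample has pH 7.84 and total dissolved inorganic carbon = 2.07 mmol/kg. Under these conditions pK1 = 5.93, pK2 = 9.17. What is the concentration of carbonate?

[CO3²⁻] = 0.0914 mmol/kg

α₂ = 1 / (1 + [H⁺]/K2 + [H⁺]²/(K1K2)) = 1 / (1 + 10^+1.33 + 10^-0.58)
   = 1 / (1 + 21.380 + 0.26303) = 1/22.643 = 0.04416
[CO3²⁻] = α₂ × DIC = 0.04416 × 2.07 = 0.0914 mmol/kg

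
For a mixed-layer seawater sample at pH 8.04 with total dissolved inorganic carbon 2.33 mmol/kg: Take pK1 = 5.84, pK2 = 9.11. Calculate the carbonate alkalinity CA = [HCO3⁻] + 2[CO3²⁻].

CA = [HCO3⁻] + 2[CO3²⁻] = (α₁ + 2α₂)·DIC
At pH 8.04: [H⁺]/K1 = 10^-2.20 = 0.0063096, K2/[H⁺] = 10^-1.07 = 0.085114
α₁ = 1/(1 + 0.0063096 + 0.085114) = 1/1.0914 = 0.9162; α₂ = α₁·K2/[H⁺] = 0.07798
α₁ + 2α₂ = 1.0722
CA = 1.0722 × 2.33 = 2.50 mmol/kg

CA = 2.50 mmol/kg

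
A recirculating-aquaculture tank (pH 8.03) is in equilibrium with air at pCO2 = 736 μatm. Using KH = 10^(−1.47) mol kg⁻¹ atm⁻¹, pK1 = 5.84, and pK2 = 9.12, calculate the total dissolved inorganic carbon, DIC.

DIC = 4.20 mmol/kg

[CO2*] = KH · pCO2 = 10^(−1.47) × 736×10^-6 = 2.494×10^-5 mol/kg
α₀ = 1/(1 + K1/[H⁺] + K1K2/[H⁺]²) = 1/(1 + 10^+2.19 + 10^+1.10) = 0.005936
DIC = [CO2*]/α₀ = 2.494×10^-5 / 0.005936 = 4.20 mmol/kg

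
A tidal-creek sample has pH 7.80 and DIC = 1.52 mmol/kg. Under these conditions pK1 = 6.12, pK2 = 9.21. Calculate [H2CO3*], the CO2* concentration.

α₀ = 1 / (1 + K1/[H⁺] + K1K2/[H⁺]²) = 1 / (1 + 10^+1.68 + 10^+0.27)
   = 1 / (1 + 47.863 + 1.8621) = 1/50.725 = 0.01971
[CO2*] = α₀ × DIC = 0.01971 × 1.52 = 0.0300 mmol/kg

[CO2*] = 0.0300 mmol/kg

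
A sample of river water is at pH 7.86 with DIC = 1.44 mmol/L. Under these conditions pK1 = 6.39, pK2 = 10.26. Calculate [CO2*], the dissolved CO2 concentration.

α₀ = 1 / (1 + K1/[H⁺] + K1K2/[H⁺]²) = 1 / (1 + 10^+1.47 + 10^-0.93)
   = 1 / (1 + 29.512 + 0.11749) = 1/30.630 = 0.03265
[CO2*] = α₀ × DIC = 0.03265 × 1.44 = 0.0470 mmol/L

[CO2*] = 0.0470 mmol/L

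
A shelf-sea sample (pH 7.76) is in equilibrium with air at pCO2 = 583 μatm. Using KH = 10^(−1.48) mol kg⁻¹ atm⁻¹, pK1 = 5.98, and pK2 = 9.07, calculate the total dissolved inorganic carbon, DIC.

DIC = 1.24 mmol/kg

[CO2*] = KH · pCO2 = 10^(−1.48) × 583×10^-6 = 1.930×10^-5 mol/kg
α₀ = 1/(1 + K1/[H⁺] + K1K2/[H⁺]²) = 1/(1 + 10^+1.78 + 10^+0.47) = 0.01557
DIC = [CO2*]/α₀ = 1.930×10^-5 / 0.01557 = 1.24 mmol/kg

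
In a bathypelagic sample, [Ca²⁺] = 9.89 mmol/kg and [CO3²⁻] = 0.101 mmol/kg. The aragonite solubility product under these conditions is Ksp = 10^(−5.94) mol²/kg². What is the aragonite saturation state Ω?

Ksp = 10^(−5.94) = 1.148×10^-6
Ω = [Ca²⁺][CO3²⁻]/Ksp = (9.89×10^-3)(0.101×10^-3) / 1.148×10^-6 = 0.870

Ω = 0.870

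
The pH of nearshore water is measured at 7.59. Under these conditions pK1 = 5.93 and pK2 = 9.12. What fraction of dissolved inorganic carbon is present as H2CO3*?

α₀ = 0.0208

α₀ = 1 / (1 + K1/[H⁺] + K1K2/[H⁺]²) = 1 / (1 + 10^+1.66 + 10^+0.13)
   = 1 / (1 + 45.709 + 1.3490) = 1/48.058 = 0.02081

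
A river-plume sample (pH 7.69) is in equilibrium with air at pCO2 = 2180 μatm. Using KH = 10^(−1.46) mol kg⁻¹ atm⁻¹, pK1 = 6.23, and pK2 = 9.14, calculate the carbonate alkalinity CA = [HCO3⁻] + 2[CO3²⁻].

[CO2*] = KH · pCO2 = 10^(−1.46) × 2180×10^-6 = 7.559×10^-5 mol/kg
α₀ = 1/(1 + K1/[H⁺] + K1K2/[H⁺]²) = 1/(1 + 10^+1.46 + 10^+0.01) = 0.03240
DIC = [CO2*]/α₀ = 7.559×10^-5 / 0.03240 = 2.333 mmol/kg
CA = (α₁ + 2α₂)·DIC = (0.9344 + 2×0.03316) × 2.333 = 2.33 mmol/kg

CA = 2.33 mmol/kg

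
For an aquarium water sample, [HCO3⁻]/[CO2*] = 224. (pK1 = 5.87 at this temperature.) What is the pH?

From K1 = [H⁺][HCO3⁻]/[CO2*]:  pH = pK1 + log₁₀([HCO3⁻]/[CO2*])
log₁₀(224) = +2.350
pH = 5.87 + (+2.350) = 8.22

pH = 8.22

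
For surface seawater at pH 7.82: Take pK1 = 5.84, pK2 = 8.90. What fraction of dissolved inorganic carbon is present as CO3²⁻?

α₂ = 0.0761

α₂ = 1 / (1 + [H⁺]/K2 + [H⁺]²/(K1K2)) = 1 / (1 + 10^+1.08 + 10^-0.90)
   = 1 / (1 + 12.023 + 0.12589) = 1/13.149 = 0.07605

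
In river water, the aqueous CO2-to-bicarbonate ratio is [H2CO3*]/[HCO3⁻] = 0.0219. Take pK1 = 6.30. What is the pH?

From K1 = [H⁺][HCO3⁻]/[H2CO3*]:  pH = pK1 − log₁₀([H2CO3*]/[HCO3⁻])
log₁₀(0.0219) = -1.660
pH = 6.30 − (-1.660) = 7.96

pH = 7.96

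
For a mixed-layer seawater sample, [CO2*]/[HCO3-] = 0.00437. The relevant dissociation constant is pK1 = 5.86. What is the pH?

pH = 8.22

From K1 = [H⁺][HCO3-]/[CO2*]:  pH = pK1 − log₁₀([CO2*]/[HCO3-])
log₁₀(0.00437) = -2.360
pH = 5.86 − (-2.360) = 8.22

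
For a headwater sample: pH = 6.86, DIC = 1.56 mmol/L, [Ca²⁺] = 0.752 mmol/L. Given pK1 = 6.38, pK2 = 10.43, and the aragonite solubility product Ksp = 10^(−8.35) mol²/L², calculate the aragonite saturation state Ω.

α₂ = 1 / (1 + [H⁺]/K2 + [H⁺]²/(K1K2)) = 1 / (1 + 10^+3.57 + 10^+3.09)
   = 1 / (1 + 3715.4 + 1230.3) = 1/4946.6 = 0.0002022
[CO3²⁻] = α₂ × DIC = 0.0002022 × 1.56 = 0.0003154 mmol/L = 0.3154 μmol/L
Ksp = 10^(−8.35) = 4.467×10^-9
Ω = [Ca²⁺][CO3²⁻]/Ksp = (0.752×10^-3)(3.154×10^-7) / 4.467×10^-9 = 0.0531

Ω = 0.0531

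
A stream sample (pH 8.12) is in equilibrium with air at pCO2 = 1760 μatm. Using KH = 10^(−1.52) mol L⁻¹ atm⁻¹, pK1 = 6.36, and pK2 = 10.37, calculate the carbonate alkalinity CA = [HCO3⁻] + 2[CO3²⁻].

[CO2*] = KH · pCO2 = 10^(−1.52) × 1760×10^-6 = 5.315×10^-5 mol/L
α₀ = 1/(1 + K1/[H⁺] + K1K2/[H⁺]²) = 1/(1 + 10^+1.76 + 10^-0.49) = 0.01699
DIC = [CO2*]/α₀ = 5.315×10^-5 / 0.01699 = 3.129 mmol/L
CA = (α₁ + 2α₂)·DIC = (0.9775 + 2×0.005497) × 3.129 = 3.09 mmol/L

CA = 3.09 mmol/L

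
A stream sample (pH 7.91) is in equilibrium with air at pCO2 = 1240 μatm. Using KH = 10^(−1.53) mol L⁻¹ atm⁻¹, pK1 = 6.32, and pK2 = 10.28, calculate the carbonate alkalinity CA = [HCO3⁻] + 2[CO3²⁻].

CA = 1.44 mmol/L

[CO2*] = KH · pCO2 = 10^(−1.53) × 1240×10^-6 = 3.659×10^-5 mol/L
α₀ = 1/(1 + K1/[H⁺] + K1K2/[H⁺]²) = 1/(1 + 10^+1.59 + 10^-0.78) = 0.02496
DIC = [CO2*]/α₀ = 3.659×10^-5 / 0.02496 = 1.466 mmol/L
CA = (α₁ + 2α₂)·DIC = (0.9709 + 2×0.004142) × 1.466 = 1.44 mmol/L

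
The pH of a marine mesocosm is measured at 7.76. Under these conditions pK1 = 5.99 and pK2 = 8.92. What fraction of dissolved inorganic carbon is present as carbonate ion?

α₂ = 1 / (1 + [H⁺]/K2 + [H⁺]²/(K1K2)) = 1 / (1 + 10^+1.16 + 10^-0.61)
   = 1 / (1 + 14.454 + 0.24547) = 1/15.700 = 0.06369

α₂ = 0.0637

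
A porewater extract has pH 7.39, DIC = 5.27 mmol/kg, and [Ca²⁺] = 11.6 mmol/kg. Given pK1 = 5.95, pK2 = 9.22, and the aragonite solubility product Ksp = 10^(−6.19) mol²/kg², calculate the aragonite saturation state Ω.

α₂ = 1 / (1 + [H⁺]/K2 + [H⁺]²/(K1K2)) = 1 / (1 + 10^+1.83 + 10^+0.39)
   = 1 / (1 + 67.608 + 2.4547) = 1/71.063 = 0.01407
[CO3²⁻] = α₂ × DIC = 0.01407 × 5.27 = 0.07416 mmol/kg
Ksp = 10^(−6.19) = 6.457×10^-7
Ω = [Ca²⁺][CO3²⁻]/Ksp = (11.6×10^-3)(7.416×10^-5) / 6.457×10^-7 = 1.33

Ω = 1.33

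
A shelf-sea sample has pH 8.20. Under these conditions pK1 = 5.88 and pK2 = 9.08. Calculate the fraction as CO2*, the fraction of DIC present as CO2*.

α₀ = 0.00421

α₀ = 1 / (1 + K1/[H⁺] + K1K2/[H⁺]²) = 1 / (1 + 10^+2.32 + 10^+1.44)
   = 1 / (1 + 208.93 + 27.542) = 1/237.47 = 0.004211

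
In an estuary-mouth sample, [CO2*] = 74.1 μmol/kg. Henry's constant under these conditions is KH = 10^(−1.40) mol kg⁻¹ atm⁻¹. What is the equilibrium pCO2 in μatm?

KH = 10^(−1.40) = 3.981×10^-2 mol kg⁻¹ atm⁻¹
pCO2 = [CO2*]/KH = 74.1×10^-6 / 3.981×10^-2 = 1.86×10^-3 atm = 1860 μatm

pCO2 = 1860 μatm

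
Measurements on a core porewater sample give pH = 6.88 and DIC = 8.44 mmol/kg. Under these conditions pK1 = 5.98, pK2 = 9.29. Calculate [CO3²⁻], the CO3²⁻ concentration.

[CO3²⁻] = 0.0291 mmol/kg

α₂ = 1 / (1 + [H⁺]/K2 + [H⁺]²/(K1K2)) = 1 / (1 + 10^+2.41 + 10^+1.51)
   = 1 / (1 + 257.04 + 32.359) = 1/290.40 = 0.003444
[CO3²⁻] = α₂ × DIC = 0.003444 × 8.44 = 0.0291 mmol/kg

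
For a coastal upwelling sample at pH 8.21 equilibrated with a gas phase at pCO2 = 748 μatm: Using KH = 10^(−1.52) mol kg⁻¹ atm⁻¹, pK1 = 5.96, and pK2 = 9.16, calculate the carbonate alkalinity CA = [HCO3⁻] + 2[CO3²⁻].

[CO2*] = KH · pCO2 = 10^(−1.52) × 748×10^-6 = 2.259×10^-5 mol/kg
α₀ = 1/(1 + K1/[H⁺] + K1K2/[H⁺]²) = 1/(1 + 10^+2.25 + 10^+1.30) = 0.005031
DIC = [CO2*]/α₀ = 2.259×10^-5 / 0.005031 = 4.490 mmol/kg
CA = (α₁ + 2α₂)·DIC = (0.8946 + 2×0.1004) × 4.490 = 4.92 mmol/kg

CA = 4.92 mmol/kg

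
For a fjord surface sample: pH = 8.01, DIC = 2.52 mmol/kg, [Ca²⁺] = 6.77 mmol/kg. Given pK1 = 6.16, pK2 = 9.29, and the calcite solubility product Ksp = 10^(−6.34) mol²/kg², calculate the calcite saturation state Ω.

α₂ = 1 / (1 + [H⁺]/K2 + [H⁺]²/(K1K2)) = 1 / (1 + 10^+1.28 + 10^-0.57)
   = 1 / (1 + 19.055 + 0.26915) = 1/20.324 = 0.04920
[CO3²⁻] = α₂ × DIC = 0.04920 × 2.52 = 0.1240 mmol/kg
Ksp = 10^(−6.34) = 4.571×10^-7
Ω = [Ca²⁺][CO3²⁻]/Ksp = (6.77×10^-3)(1.240×10^-4) / 4.571×10^-7 = 1.84

Ω = 1.84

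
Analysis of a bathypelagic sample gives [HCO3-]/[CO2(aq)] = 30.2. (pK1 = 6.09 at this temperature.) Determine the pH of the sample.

pH = 7.57

From K1 = [H⁺][HCO3-]/[CO2(aq)]:  pH = pK1 + log₁₀([HCO3-]/[CO2(aq)])
log₁₀(30.2) = +1.480
pH = 6.09 + (+1.480) = 7.57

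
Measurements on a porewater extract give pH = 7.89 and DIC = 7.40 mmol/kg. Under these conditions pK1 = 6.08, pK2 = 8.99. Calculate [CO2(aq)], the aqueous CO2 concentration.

α₀ = 1 / (1 + K1/[H⁺] + K1K2/[H⁺]²) = 1 / (1 + 10^+1.81 + 10^+0.71)
   = 1 / (1 + 64.565 + 5.1286) = 1/70.694 = 0.01415
[CO2*] = α₀ × DIC = 0.01415 × 7.40 = 0.105 mmol/kg

[CO2*] = 0.105 mmol/kg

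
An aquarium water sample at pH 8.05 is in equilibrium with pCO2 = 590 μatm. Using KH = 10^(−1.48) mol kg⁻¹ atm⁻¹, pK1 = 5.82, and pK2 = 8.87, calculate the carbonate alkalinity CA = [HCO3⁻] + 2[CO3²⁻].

[CO2*] = KH · pCO2 = 10^(−1.48) × 590×10^-6 = 1.954×10^-5 mol/kg
α₀ = 1/(1 + K1/[H⁺] + K1K2/[H⁺]²) = 1/(1 + 10^+2.23 + 10^+1.41) = 0.005088
DIC = [CO2*]/α₀ = 1.954×10^-5 / 0.005088 = 3.840 mmol/kg
CA = (α₁ + 2α₂)·DIC = (0.8641 + 2×0.1308) × 3.840 = 4.32 mmol/kg

CA = 4.32 mmol/kg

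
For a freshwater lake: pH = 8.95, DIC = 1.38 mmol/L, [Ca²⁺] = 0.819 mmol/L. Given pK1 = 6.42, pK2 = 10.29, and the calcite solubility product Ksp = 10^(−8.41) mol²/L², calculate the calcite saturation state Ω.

Ω = 12.7

α₂ = 1 / (1 + [H⁺]/K2 + [H⁺]²/(K1K2)) = 1 / (1 + 10^+1.34 + 10^-1.19)
   = 1 / (1 + 21.878 + 0.064565) = 1/22.942 = 0.04359
[CO3²⁻] = α₂ × DIC = 0.04359 × 1.38 = 0.06015 mmol/L
Ksp = 10^(−8.41) = 3.890×10^-9
Ω = [Ca²⁺][CO3²⁻]/Ksp = (0.819×10^-3)(6.015×10^-5) / 3.890×10^-9 = 12.7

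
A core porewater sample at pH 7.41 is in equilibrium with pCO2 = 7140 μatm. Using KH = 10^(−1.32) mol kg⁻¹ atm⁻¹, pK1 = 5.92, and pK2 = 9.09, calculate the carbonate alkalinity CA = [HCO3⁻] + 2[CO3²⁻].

CA = 11.0 mmol/kg

[CO2*] = KH · pCO2 = 10^(−1.32) × 7140×10^-6 = 3.417×10^-4 mol/kg
α₀ = 1/(1 + K1/[H⁺] + K1K2/[H⁺]²) = 1/(1 + 10^+1.49 + 10^-0.19) = 0.03072
DIC = [CO2*]/α₀ = 3.417×10^-4 / 0.03072 = 11.12 mmol/kg
CA = (α₁ + 2α₂)·DIC = (0.9494 + 2×0.01984) × 11.12 = 11.0 mmol/kg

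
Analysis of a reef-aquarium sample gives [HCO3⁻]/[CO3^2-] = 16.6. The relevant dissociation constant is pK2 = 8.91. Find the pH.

From K2 = [H⁺][CO3^2-]/[HCO3⁻]:  pH = pK2 − log₁₀([HCO3⁻]/[CO3^2-])
log₁₀(16.6) = +1.220
pH = 8.91 − (+1.220) = 7.69

pH = 7.69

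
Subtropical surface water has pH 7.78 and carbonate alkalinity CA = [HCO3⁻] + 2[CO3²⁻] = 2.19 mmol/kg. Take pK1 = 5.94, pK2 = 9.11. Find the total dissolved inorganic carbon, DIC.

DIC = 2.13 mmol/kg

CA = [HCO3⁻] + 2[CO3²⁻] = (α₁ + 2α₂)·DIC
At pH 7.78: [H⁺]/K1 = 10^-1.84 = 0.014454, K2/[H⁺] = 10^-1.33 = 0.046774
α₁ = 1/(1 + 0.014454 + 0.046774) = 1/1.0612 = 0.9423; α₂ = α₁·K2/[H⁺] = 0.04407
α₁ + 2α₂ = 1.0305
DIC = CA / (α₁ + 2α₂) = 2.19 / 1.0305 = 2.13 mmol/kg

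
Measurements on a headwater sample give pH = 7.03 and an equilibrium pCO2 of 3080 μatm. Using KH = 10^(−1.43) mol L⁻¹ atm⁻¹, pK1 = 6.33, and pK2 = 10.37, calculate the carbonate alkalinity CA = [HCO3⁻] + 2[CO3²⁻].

CA = 0.574 mmol/L

[CO2*] = KH · pCO2 = 10^(−1.43) × 3080×10^-6 = 1.144×10^-4 mol/L
α₀ = 1/(1 + K1/[H⁺] + K1K2/[H⁺]²) = 1/(1 + 10^+0.70 + 10^-2.64) = 0.1663
DIC = [CO2*]/α₀ = 1.144×10^-4 / 0.1663 = 0.6882 mmol/L
CA = (α₁ + 2α₂)·DIC = (0.8333 + 2×0.0003809) × 0.6882 = 0.574 mmol/L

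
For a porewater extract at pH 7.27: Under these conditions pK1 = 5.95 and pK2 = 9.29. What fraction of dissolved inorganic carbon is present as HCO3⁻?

α₁ = 1 / (1 + [H⁺]/K1 + K2/[H⁺]) = 1 / (1 + 10^-1.32 + 10^-2.02)
   = 1 / (1 + 0.047863 + 0.0095499) = 1/1.0574 = 0.9457

α₁ = 0.946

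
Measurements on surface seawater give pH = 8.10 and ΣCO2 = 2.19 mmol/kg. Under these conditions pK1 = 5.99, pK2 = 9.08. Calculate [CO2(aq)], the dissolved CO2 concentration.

α₀ = 1 / (1 + K1/[H⁺] + K1K2/[H⁺]²) = 1 / (1 + 10^+2.11 + 10^+1.13)
   = 1 / (1 + 128.82 + 13.490) = 1/143.31 = 0.006978
[CO2*] = α₀ × DIC = 0.006978 × 2.19 = 0.0153 mmol/kg = 15.3 μmol/kg

[CO2*] = 15.3 μmol/kg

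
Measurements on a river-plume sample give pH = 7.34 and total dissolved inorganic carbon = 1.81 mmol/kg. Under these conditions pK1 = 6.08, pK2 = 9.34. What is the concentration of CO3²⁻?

[CO3²⁻] = 17.0 μmol/kg

α₂ = 1 / (1 + [H⁺]/K2 + [H⁺]²/(K1K2)) = 1 / (1 + 10^+2.00 + 10^+0.74)
   = 1 / (1 + 100.00 + 5.4954) = 1/106.50 = 0.009390
[CO3²⁻] = α₂ × DIC = 0.009390 × 1.81 = 0.0170 mmol/kg = 17.0 μmol/kg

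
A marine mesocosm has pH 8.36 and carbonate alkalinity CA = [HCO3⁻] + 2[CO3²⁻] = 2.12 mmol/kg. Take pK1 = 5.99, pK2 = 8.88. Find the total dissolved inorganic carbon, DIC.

DIC = 1.73 mmol/kg

CA = [HCO3⁻] + 2[CO3²⁻] = (α₁ + 2α₂)·DIC
At pH 8.36: [H⁺]/K1 = 10^-2.37 = 0.0042658, K2/[H⁺] = 10^-0.52 = 0.30200
α₁ = 1/(1 + 0.0042658 + 0.30200) = 1/1.3063 = 0.7655; α₂ = α₁·K2/[H⁺] = 0.2312
α₁ + 2α₂ = 1.2279
DIC = CA / (α₁ + 2α₂) = 2.12 / 1.2279 = 1.73 mmol/kg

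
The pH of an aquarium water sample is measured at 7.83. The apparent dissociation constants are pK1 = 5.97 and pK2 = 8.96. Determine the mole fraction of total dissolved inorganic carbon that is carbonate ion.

α₂ = 0.0681

α₂ = 1 / (1 + [H⁺]/K2 + [H⁺]²/(K1K2)) = 1 / (1 + 10^+1.13 + 10^-0.73)
   = 1 / (1 + 13.490 + 0.18621) = 1/14.676 = 0.06814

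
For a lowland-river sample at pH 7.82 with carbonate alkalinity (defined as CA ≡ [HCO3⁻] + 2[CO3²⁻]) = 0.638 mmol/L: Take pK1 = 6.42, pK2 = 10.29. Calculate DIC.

CA = [HCO3⁻] + 2[CO3²⁻] = (α₁ + 2α₂)·DIC
At pH 7.82: [H⁺]/K1 = 10^-1.40 = 0.039811, K2/[H⁺] = 10^-2.47 = 0.0033884
α₁ = 1/(1 + 0.039811 + 0.0033884) = 1/1.0432 = 0.9586; α₂ = α₁·K2/[H⁺] = 0.003248
α₁ + 2α₂ = 0.9651
DIC = CA / (α₁ + 2α₂) = 0.638 / 0.9651 = 0.661 mmol/L

DIC = 0.661 mmol/L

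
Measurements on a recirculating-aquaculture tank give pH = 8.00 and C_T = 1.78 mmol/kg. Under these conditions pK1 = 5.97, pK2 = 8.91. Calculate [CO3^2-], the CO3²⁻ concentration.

[CO3²⁻] = 0.193 mmol/kg

α₂ = 1 / (1 + [H⁺]/K2 + [H⁺]²/(K1K2)) = 1 / (1 + 10^+0.91 + 10^-1.12)
   = 1 / (1 + 8.1283 + 0.075858) = 1/9.2042 = 0.1086
[CO3²⁻] = α₂ × DIC = 0.1086 × 1.78 = 0.193 mmol/kg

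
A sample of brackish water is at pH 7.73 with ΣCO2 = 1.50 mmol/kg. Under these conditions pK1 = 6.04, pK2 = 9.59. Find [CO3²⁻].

[CO3²⁻] = 0.0200 mmol/kg

α₂ = 1 / (1 + [H⁺]/K2 + [H⁺]²/(K1K2)) = 1 / (1 + 10^+1.86 + 10^+0.17)
   = 1 / (1 + 72.444 + 1.4791) = 1/74.923 = 0.01335
[CO3²⁻] = α₂ × DIC = 0.01335 × 1.50 = 0.0200 mmol/kg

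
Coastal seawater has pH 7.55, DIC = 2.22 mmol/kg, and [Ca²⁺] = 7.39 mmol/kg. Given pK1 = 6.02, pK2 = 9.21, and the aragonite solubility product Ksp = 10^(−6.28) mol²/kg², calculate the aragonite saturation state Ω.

α₂ = 1 / (1 + [H⁺]/K2 + [H⁺]²/(K1K2)) = 1 / (1 + 10^+1.66 + 10^+0.13)
   = 1 / (1 + 45.709 + 1.3490) = 1/48.058 = 0.02081
[CO3²⁻] = α₂ × DIC = 0.02081 × 2.22 = 0.04619 mmol/kg
Ksp = 10^(−6.28) = 5.248×10^-7
Ω = [Ca²⁺][CO3²⁻]/Ksp = (7.39×10^-3)(4.619×10^-5) / 5.248×10^-7 = 0.650

Ω = 0.650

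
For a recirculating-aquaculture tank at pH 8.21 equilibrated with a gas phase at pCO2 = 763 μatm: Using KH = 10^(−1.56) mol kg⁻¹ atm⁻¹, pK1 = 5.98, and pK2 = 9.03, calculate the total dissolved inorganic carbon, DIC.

DIC = 4.13 mmol/kg

[CO2*] = KH · pCO2 = 10^(−1.56) × 763×10^-6 = 2.101×10^-5 mol/kg
α₀ = 1/(1 + K1/[H⁺] + K1K2/[H⁺]²) = 1/(1 + 10^+2.23 + 10^+1.41) = 0.005088
DIC = [CO2*]/α₀ = 2.101×10^-5 / 0.005088 = 4.13 mmol/kg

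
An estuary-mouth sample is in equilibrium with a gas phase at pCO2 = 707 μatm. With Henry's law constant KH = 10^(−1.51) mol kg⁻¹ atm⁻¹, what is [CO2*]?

KH = 10^(−1.51) = 3.090×10^-2 mol kg⁻¹ atm⁻¹
[CO2*] = KH · pCO2 = 3.090×10^-2 × 707×10^-6 atm = 2.18×10^-5 mol/kg

[CO2*] = 21.8 μmol/kg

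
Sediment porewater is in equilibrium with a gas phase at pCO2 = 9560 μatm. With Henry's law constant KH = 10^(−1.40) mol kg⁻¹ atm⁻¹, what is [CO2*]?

KH = 10^(−1.40) = 3.981×10^-2 mol kg⁻¹ atm⁻¹
[CO2*] = KH · pCO2 = 3.981×10^-2 × 9560×10^-6 atm = 3.81×10^-4 mol/kg

[CO2*] = 381 μmol/kg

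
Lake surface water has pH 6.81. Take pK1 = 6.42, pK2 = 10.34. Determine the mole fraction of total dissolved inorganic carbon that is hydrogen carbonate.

α₁ = 1 / (1 + [H⁺]/K1 + K2/[H⁺]) = 1 / (1 + 10^-0.39 + 10^-3.53)
   = 1 / (1 + 0.40738 + 0.00029512) = 1/1.4077 = 0.7104

α₁ = 0.710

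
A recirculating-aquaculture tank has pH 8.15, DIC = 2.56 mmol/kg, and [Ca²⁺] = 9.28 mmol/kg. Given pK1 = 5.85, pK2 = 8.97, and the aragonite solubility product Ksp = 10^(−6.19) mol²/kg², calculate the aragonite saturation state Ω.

Ω = 4.82

α₂ = 1 / (1 + [H⁺]/K2 + [H⁺]²/(K1K2)) = 1 / (1 + 10^+0.82 + 10^-1.48)
   = 1 / (1 + 6.6069 + 0.033113) = 1/7.6400 = 0.1309
[CO3²⁻] = α₂ × DIC = 0.1309 × 2.56 = 0.3351 mmol/kg
Ksp = 10^(−6.19) = 6.457×10^-7
Ω = [Ca²⁺][CO3²⁻]/Ksp = (9.28×10^-3)(3.351×10^-4) / 6.457×10^-7 = 4.82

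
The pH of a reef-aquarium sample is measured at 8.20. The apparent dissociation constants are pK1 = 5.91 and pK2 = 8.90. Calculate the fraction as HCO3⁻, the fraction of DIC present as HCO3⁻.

α₁ = 1 / (1 + [H⁺]/K1 + K2/[H⁺]) = 1 / (1 + 10^-2.29 + 10^-0.70)
   = 1 / (1 + 0.0051286 + 0.19953) = 1/1.2047 = 0.8301

α₁ = 0.830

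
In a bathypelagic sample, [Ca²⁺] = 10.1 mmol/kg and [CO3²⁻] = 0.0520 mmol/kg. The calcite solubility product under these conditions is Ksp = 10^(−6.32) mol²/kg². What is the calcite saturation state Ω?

Ω = 1.10

Ksp = 10^(−6.32) = 4.786×10^-7
Ω = [Ca²⁺][CO3²⁻]/Ksp = (10.1×10^-3)(0.0520×10^-3) / 4.786×10^-7 = 1.10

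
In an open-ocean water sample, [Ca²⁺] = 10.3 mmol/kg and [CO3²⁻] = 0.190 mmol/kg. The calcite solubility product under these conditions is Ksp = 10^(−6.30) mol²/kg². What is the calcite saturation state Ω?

Ksp = 10^(−6.30) = 5.012×10^-7
Ω = [Ca²⁺][CO3²⁻]/Ksp = (10.3×10^-3)(0.190×10^-3) / 5.012×10^-7 = 3.90

Ω = 3.90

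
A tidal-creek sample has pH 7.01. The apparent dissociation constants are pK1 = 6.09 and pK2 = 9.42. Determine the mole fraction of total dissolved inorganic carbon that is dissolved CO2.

α₀ = 0.107

α₀ = 1 / (1 + K1/[H⁺] + K1K2/[H⁺]²) = 1 / (1 + 10^+0.92 + 10^-1.49)
   = 1 / (1 + 8.3176 + 0.032359) = 1/9.3500 = 0.1070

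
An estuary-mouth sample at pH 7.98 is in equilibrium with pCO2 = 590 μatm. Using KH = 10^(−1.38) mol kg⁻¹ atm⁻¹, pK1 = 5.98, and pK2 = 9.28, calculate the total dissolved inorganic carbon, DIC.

[CO2*] = KH · pCO2 = 10^(−1.38) × 590×10^-6 = 2.460×10^-5 mol/kg
α₀ = 1/(1 + K1/[H⁺] + K1K2/[H⁺]²) = 1/(1 + 10^+2.00 + 10^+0.70) = 0.009433
DIC = [CO2*]/α₀ = 2.460×10^-5 / 0.009433 = 2.61 mmol/kg

DIC = 2.61 mmol/kg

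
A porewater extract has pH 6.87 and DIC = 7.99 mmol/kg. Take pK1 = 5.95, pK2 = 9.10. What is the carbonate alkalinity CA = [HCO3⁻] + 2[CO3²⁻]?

CA = [HCO3⁻] + 2[CO3²⁻] = (α₁ + 2α₂)·DIC
At pH 6.87: [H⁺]/K1 = 10^-0.92 = 0.12023, K2/[H⁺] = 10^-2.23 = 0.0058884
α₁ = 1/(1 + 0.12023 + 0.0058884) = 1/1.1261 = 0.8880; α₂ = α₁·K2/[H⁺] = 0.005229
α₁ + 2α₂ = 0.8985
CA = 0.8985 × 7.99 = 7.18 mmol/kg

CA = 7.18 mmol/kg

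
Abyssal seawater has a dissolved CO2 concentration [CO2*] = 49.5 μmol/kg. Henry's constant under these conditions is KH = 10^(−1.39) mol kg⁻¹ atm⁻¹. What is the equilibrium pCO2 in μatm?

KH = 10^(−1.39) = 4.074×10^-2 mol kg⁻¹ atm⁻¹
pCO2 = [CO2*]/KH = 49.5×10^-6 / 4.074×10^-2 = 1.22×10^-3 atm = 1220 μatm

pCO2 = 1220 μatm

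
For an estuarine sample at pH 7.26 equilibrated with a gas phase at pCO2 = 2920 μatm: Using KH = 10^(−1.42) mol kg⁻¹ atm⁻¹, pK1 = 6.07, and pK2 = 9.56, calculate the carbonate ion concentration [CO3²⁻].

[CO2*] = KH · pCO2 = 10^(−1.42) × 2920×10^-6 = 1.110×10^-4 mol/kg
α₀ = 1/(1 + K1/[H⁺] + K1K2/[H⁺]²) = 1/(1 + 10^+1.19 + 10^-1.11) = 0.06037
DIC = [CO2*]/α₀ = 1.110×10^-4 / 0.06037 = 1.839 mmol/kg
[CO3²⁻] = α₂·DIC; α₂ = 0.004686, so [CO3²⁻] = 0.004686 × 1.839 = 0.00862 mmol/kg = 8.62 μmol/kg

[CO3²⁻] = 8.62 μmol/kg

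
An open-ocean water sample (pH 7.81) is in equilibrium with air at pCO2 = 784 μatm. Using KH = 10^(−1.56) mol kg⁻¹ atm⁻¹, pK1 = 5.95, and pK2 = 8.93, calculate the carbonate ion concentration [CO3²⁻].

[CO3²⁻] = 0.119 mmol/kg

[CO2*] = KH · pCO2 = 10^(−1.56) × 784×10^-6 = 2.159×10^-5 mol/kg
α₀ = 1/(1 + K1/[H⁺] + K1K2/[H⁺]²) = 1/(1 + 10^+1.86 + 10^+0.74) = 0.01267
DIC = [CO2*]/α₀ = 2.159×10^-5 / 0.01267 = 1.705 mmol/kg
[CO3²⁻] = α₂·DIC; α₂ = 0.06962, so [CO3²⁻] = 0.06962 × 1.705 = 0.119 mmol/kg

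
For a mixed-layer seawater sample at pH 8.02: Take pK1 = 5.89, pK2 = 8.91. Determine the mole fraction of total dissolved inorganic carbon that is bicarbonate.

α₁ = 0.880

α₁ = 1 / (1 + [H⁺]/K1 + K2/[H⁺]) = 1 / (1 + 10^-2.13 + 10^-0.89)
   = 1 / (1 + 0.0074131 + 0.12882) = 1/1.1362 = 0.8801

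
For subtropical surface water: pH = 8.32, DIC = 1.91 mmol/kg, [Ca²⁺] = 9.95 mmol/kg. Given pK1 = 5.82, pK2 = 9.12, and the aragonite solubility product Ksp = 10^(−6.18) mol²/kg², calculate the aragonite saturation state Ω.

Ω = 3.92

α₂ = 1 / (1 + [H⁺]/K2 + [H⁺]²/(K1K2)) = 1 / (1 + 10^+0.80 + 10^-1.70)
   = 1 / (1 + 6.3096 + 0.019953) = 1/7.3295 = 0.1364
[CO3²⁻] = α₂ × DIC = 0.1364 × 1.91 = 0.2606 mmol/kg
Ksp = 10^(−6.18) = 6.607×10^-7
Ω = [Ca²⁺][CO3²⁻]/Ksp = (9.95×10^-3)(2.606×10^-4) / 6.607×10^-7 = 3.92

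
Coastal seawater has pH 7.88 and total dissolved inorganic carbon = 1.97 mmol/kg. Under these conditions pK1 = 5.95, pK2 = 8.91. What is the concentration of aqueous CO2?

[CO2*] = 0.0209 mmol/kg

α₀ = 1 / (1 + K1/[H⁺] + K1K2/[H⁺]²) = 1 / (1 + 10^+1.93 + 10^+0.90)
   = 1 / (1 + 85.114 + 7.9433) = 1/94.057 = 0.01063
[CO2*] = α₀ × DIC = 0.01063 × 1.97 = 0.0209 mmol/kg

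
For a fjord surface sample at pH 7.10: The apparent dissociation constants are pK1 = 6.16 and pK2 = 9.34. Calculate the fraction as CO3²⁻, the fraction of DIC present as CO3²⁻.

α₂ = 0.00514

α₂ = 1 / (1 + [H⁺]/K2 + [H⁺]²/(K1K2)) = 1 / (1 + 10^+2.24 + 10^+1.30)
   = 1 / (1 + 173.78 + 19.953) = 1/194.73 = 0.005135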